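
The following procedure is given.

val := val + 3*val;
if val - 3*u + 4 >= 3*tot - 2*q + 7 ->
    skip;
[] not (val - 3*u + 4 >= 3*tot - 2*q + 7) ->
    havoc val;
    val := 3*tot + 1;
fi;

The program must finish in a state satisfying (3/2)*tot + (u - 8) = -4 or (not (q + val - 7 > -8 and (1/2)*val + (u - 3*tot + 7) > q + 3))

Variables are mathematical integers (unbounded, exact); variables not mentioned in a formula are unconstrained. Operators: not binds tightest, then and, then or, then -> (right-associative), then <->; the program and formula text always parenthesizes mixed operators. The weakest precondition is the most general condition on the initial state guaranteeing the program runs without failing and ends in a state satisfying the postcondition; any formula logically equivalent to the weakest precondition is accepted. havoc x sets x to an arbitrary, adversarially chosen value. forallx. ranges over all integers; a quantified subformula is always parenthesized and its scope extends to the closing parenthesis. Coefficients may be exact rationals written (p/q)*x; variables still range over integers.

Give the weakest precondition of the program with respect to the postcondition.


Working backward. After the program, the postcondition (3/2)*tot + (u - 8) = -4 or (not (q + val - 7 > -8 and (1/2)*val + (u - 3*tot + 7) > q + 3)) must hold; in canonical form it is (3/2)*tot + u = 4 or (not (q + val > -1 and u + (1/2)*val > q + 3*tot - 4)).
Then branch requires (3/2)*tot + u = 4 or (not (q + val > -1 and u + (1/2)*val > q + 3*tot - 4)); else branch requires (3/2)*tot + u = 4 or (not (q + 3*tot > -2 and u > q + (3/2)*tot - 9/2)).
Before the if: (2*q + val >= 3*tot + 3*u + 3 -> ((3/2)*tot + u = 4 or (not (q + val > -1 and u + (1/2)*val > q + 3*tot - 4)))) and ((not (2*q + val >= 3*tot + 3*u + 3)) -> ((3/2)*tot + u = 4 or (not (q + 3*tot > -2 and u > q + (3/2)*tot - 9/2))))
Before val := val + 3*val: (2*q + 4*val >= 3*tot + 3*u + 3 -> ((3/2)*tot + u = 4 or (not (q + 4*val > -1 and u + 2*val > q + 3*tot - 4)))) and ((not (2*q + 4*val >= 3*tot + 3*u + 3)) -> ((3/2)*tot + u = 4 or (not (q + 3*tot > -2 and u > q + (3/2)*tot - 9/2))))
Answer: WP = (2*q + 4*val >= 3*tot + 3*u + 3 -> ((3/2)*tot + u = 4 or (not (q + 4*val > -1 and u + 2*val > q + 3*tot - 4)))) and ((not (2*q + 4*val >= 3*tot + 3*u + 3)) -> ((3/2)*tot + u = 4 or (not (q + 3*tot > -2 and u > q + (3/2)*tot - 9/2))))


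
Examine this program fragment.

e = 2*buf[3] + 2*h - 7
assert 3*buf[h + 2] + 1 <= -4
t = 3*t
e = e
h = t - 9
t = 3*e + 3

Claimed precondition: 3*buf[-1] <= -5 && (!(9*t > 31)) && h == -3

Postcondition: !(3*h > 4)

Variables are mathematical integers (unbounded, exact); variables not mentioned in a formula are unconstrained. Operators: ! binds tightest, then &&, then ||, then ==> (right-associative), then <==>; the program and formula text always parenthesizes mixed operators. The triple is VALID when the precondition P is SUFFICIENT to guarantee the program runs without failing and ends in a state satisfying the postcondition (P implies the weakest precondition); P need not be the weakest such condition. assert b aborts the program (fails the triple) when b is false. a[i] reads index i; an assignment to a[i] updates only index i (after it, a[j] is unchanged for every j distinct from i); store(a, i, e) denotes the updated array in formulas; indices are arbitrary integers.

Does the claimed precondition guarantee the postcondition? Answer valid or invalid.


Working backward. After the program, !(3*h > 4) must hold.
Before t := 3*e + 3: !(3*h > 4)
Before h := t - 9: !(3*t > 31)
Before e := e: !(3*t > 31)
Before t := 3*t: !(9*t > 31)
Before assert 3*buf[h + 2] + 1 <= -4: 3*buf[h + 2] <= -5 && (!(9*t > 31))
Before e := 2*buf[3] + 2*h - 7: 3*buf[h + 2] <= -5 && (!(9*t > 31))
The weakest precondition is 3*buf[h + 2] <= -5 && (!(9*t > 31)).
Check whether 3*buf[-1] <= -5 && (!(9*t > 31)) && h == -3 implies it.
Every state satisfying the precondition satisfies the weakest precondition: the implication holds.
Answer: valid


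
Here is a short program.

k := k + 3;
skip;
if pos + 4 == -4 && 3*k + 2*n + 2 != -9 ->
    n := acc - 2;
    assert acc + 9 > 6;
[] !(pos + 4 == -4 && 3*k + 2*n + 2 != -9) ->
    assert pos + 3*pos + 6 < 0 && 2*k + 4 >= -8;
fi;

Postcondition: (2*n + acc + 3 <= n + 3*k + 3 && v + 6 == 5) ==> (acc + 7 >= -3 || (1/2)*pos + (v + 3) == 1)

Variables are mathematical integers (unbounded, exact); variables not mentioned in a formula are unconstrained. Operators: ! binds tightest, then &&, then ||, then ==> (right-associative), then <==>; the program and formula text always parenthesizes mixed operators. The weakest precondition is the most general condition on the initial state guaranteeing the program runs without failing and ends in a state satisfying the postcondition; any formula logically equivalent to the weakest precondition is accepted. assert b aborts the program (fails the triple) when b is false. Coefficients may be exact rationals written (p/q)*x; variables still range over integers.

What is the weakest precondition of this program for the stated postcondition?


Working backward. After the program, the postcondition (2*n + acc + 3 <= n + 3*k + 3 && v + 6 == 5) ==> (acc + 7 >= -3 || (1/2)*pos + (v + 3) == 1) must hold; in canonical form it is (acc + n <= 3*k && v == -1) ==> (acc >= -10 || (1/2)*pos + v == -2).
Then branch requires acc > -3 && ((2*acc <= 3*k + 2 && v == -1) ==> (acc >= -10 || (1/2)*pos + v == -2)); else branch requires 4*pos < -6 && 2*k >= -12 && ((acc + n <= 3*k && v == -1) ==> (acc >= -10 || (1/2)*pos + v == -2)).
Before the if: ((pos == -8 && 3*k + 2*n != -11) ==> (acc > -3 && ((2*acc <= 3*k + 2 && v == -1) ==> (acc >= -10 || (1/2)*pos + v == -2)))) && ((!(pos == -8 && 3*k + 2*n != -11)) ==> (4*pos < -6 && 2*k >= -12 && ((acc + n <= 3*k && v == -1) ==> (acc >= -10 || (1/2)*pos + v == -2))))
Before skip: ((pos == -8 && 3*k + 2*n != -11) ==> (acc > -3 && ((2*acc <= 3*k + 2 && v == -1) ==> (acc >= -10 || (1/2)*pos + v == -2)))) && ((!(pos == -8 && 3*k + 2*n != -11)) ==> (4*pos < -6 && 2*k >= -12 && ((acc + n <= 3*k && v == -1) ==> (acc >= -10 || (1/2)*pos + v == -2))))
Before k := k + 3: ((pos == -8 && 3*k + 2*n != -20) ==> (acc > -3 && ((2*acc <= 3*k + 11 && v == -1) ==> (acc >= -10 || (1/2)*pos + v == -2)))) && ((!(pos == -8 && 3*k + 2*n != -20)) ==> (4*pos < -6 && 2*k >= -18 && ((acc + n <= 3*k + 9 && v == -1) ==> (acc >= -10 || (1/2)*pos + v == -2))))
Answer: WP = ((pos == -8 && 3*k + 2*n != -20) ==> (acc > -3 && ((2*acc <= 3*k + 11 && v == -1) ==> (acc >= -10 || (1/2)*pos + v == -2)))) && ((!(pos == -8 && 3*k + 2*n != -20)) ==> (4*pos < -6 && 2*k >= -18 && ((acc + n <= 3*k + 9 && v == -1) ==> (acc >= -10 || (1/2)*pos + v == -2))))


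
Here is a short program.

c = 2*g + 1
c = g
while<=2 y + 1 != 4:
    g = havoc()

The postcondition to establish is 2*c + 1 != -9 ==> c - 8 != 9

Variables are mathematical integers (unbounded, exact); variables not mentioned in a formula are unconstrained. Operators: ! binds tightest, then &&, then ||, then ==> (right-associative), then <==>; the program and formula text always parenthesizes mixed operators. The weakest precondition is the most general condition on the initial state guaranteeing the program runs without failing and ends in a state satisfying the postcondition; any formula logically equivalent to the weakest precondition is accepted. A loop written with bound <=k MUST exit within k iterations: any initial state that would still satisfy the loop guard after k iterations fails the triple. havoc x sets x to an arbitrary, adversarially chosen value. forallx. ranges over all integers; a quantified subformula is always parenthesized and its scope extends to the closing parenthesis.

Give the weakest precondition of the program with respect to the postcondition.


Working backward. After the program, the postcondition 2*c + 1 != -9 ==> c - 8 != 9 must hold; in canonical form it is 2*c != -10 ==> c != 17.
Before the loop (bound <=2), unroll the exhaustion recursion (WP_0 = exit-now case; WP_j = one more guarded iteration, up to j = 2):
  WP_0: (!(y != 3)) && (2*c != -10 ==> c != 17)
  WP_1: (y != 3 ==> ((!(y != 3)) && (2*c != -10 ==> c != 17))) && ((!(y != 3)) ==> (2*c != -10 ==> c != 17))
  WP_2: (y != 3 ==> ((y != 3 ==> ((!(y != 3)) && (2*c != -10 ==> c != 17))) && ((!(y != 3)) ==> (2*c != -10 ==> c != 17)))) && ((!(y != 3)) ==> (2*c != -10 ==> c != 17))
So before the loop: (y != 3 ==> ((y != 3 ==> ((!(y != 3)) && (2*c != -10 ==> c != 17))) && ((!(y != 3)) ==> (2*c != -10 ==> c != 17)))) && ((!(y != 3)) ==> (2*c != -10 ==> c != 17))
Before c := g: (y != 3 ==> ((y != 3 ==> ((!(y != 3)) && (2*g != -10 ==> g != 17))) && ((!(y != 3)) ==> (2*g != -10 ==> g != 17)))) && ((!(y != 3)) ==> (2*g != -10 ==> g != 17))
Before c := 2*g + 1: (y != 3 ==> ((y != 3 ==> ((!(y != 3)) && (2*g != -10 ==> g != 17))) && ((!(y != 3)) ==> (2*g != -10 ==> g != 17)))) && ((!(y != 3)) ==> (2*g != -10 ==> g != 17))
Answer: WP = (y != 3 ==> ((y != 3 ==> ((!(y != 3)) && (2*g != -10 ==> g != 17))) && ((!(y != 3)) ==> (2*g != -10 ==> g != 17)))) && ((!(y != 3)) ==> (2*g != -10 ==> g != 17))


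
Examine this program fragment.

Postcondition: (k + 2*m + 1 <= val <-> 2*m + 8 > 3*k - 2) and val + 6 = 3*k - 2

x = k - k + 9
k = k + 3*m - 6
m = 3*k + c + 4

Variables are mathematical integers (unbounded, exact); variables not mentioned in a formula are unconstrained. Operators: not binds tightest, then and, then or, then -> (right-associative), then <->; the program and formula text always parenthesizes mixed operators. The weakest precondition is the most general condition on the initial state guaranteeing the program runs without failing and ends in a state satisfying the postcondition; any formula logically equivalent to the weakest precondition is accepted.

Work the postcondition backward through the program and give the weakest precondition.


Working backward. After the program, the postcondition (k + 2*m + 1 <= val <-> 2*m + 8 > 3*k - 2) and val + 6 = 3*k - 2 must hold; in canonical form it is (k + 2*m <= val - 1 <-> 2*m > 3*k - 10) and val = 3*k - 8.
Before m := 3*k + c + 4: (2*c + 7*k <= val - 9 <-> 2*c + 3*k > -18) and val = 3*k - 8
Before k := k + 3*m - 6: (2*c + 7*k + 21*m <= val + 33 <-> 2*c + 3*k + 9*m > 0) and val = 3*k + 9*m - 26
Before x := k - k + 9: (2*c + 7*k + 21*m <= val + 33 <-> 2*c + 3*k + 9*m > 0) and val = 3*k + 9*m - 26
Answer: WP = (2*c + 7*k + 21*m <= val + 33 <-> 2*c + 3*k + 9*m > 0) and val = 3*k + 9*m - 26


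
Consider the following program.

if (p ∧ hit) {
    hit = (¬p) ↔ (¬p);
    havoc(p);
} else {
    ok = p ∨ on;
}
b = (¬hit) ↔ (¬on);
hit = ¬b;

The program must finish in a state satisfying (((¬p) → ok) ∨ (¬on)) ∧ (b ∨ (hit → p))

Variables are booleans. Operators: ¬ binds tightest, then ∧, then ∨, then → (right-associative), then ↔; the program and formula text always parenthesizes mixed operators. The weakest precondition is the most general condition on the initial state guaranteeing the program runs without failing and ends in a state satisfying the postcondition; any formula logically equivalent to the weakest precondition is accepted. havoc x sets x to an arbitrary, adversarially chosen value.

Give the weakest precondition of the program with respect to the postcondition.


Working backward. After the program, (((¬p) → ok) ∨ (¬on)) ∧ (b ∨ (hit → p)) must hold.
Before hit := ¬b: (((¬p) → ok) ∨ (¬on)) ∧ (b ∨ ((¬b) → p))
Before b := (¬hit) ↔ (¬on): (((¬p) → ok) ∨ (¬on)) ∧ (((¬hit) ↔ (¬on)) ∨ ((¬((¬hit) ↔ (¬on))) → p))
Then branch requires (ok ∨ (¬on)) ∧ on; else branch requires (((¬p) → (p ∨ on)) ∨ (¬on)) ∧ (((¬hit) ↔ (¬on)) ∨ ((¬((¬hit) ↔ (¬on))) → p)).
Before the if: ((p ∧ hit) → ((ok ∨ (¬on)) ∧ on)) ∧ ((¬(p ∧ hit)) → ((((¬p) → (p ∨ on)) ∨ (¬on)) ∧ (((¬hit) ↔ (¬on)) ∨ ((¬((¬hit) ↔ (¬on))) → p))))
Answer: WP = ((p ∧ hit) → ((ok ∨ (¬on)) ∧ on)) ∧ ((¬(p ∧ hit)) → ((((¬p) → (p ∨ on)) ∨ (¬on)) ∧ (((¬hit) ↔ (¬on)) ∨ ((¬((¬hit) ↔ (¬on))) → p))))


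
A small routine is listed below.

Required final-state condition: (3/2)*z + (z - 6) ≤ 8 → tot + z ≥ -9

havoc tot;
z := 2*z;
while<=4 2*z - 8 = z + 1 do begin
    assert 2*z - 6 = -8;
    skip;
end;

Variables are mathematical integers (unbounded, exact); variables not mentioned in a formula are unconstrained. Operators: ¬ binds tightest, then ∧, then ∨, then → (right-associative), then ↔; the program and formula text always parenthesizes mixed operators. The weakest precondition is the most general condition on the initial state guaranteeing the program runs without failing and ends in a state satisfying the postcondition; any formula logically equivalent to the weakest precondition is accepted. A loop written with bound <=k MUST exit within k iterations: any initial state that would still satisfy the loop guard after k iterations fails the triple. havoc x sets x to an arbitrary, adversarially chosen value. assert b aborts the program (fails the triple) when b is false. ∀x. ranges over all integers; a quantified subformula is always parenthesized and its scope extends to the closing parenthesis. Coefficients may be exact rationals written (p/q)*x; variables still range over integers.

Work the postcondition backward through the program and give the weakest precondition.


Working backward. After the program, the postcondition (3/2)*z + (z - 6) ≤ 8 → tot + z ≥ -9 must hold; in canonical form it is (5/2)*z ≤ 14 → tot + z ≥ -9.
Before the loop (bound <=4), unroll the exhaustion recursion (WP_0 = exit-now case; WP_j = one more guarded iteration, up to j = 4):
  WP_0: (¬(z = 9)) ∧ ((5/2)*z ≤ 14 → tot + z ≥ -9)
  WP_1: (z = 9 → (2*z = -2 ∧ (¬(z = 9)) ∧ ((5/2)*z ≤ 14 → tot + z ≥ -9))) ∧ ((¬(z = 9)) → ((5/2)*z ≤ 14 → tot + z ≥ -9))
  WP_2: (z = 9 → (2*z = -2 ∧ (z = 9 → (2*z = -2 ∧ (¬(z = 9)) ∧ ((5/2)*z ≤ 14 → tot + z ≥ -9))) ∧ ((¬(z = 9)) → ((5/2)*z ≤ 14 → tot + z ≥ -9)))) ∧ ((¬(z = 9)) → ((5/2)*z ≤ 14 → tot + z ≥ -9))
  WP_3: (z = 9 → (2*z = -2 ∧ (z = 9 → (2*z = -2 ∧ (z = 9 → (2*z = -2 ∧ (¬(z = 9)) ∧ ((5/2)*z ≤ 14 → tot + z ≥ -9))) ∧ ((¬(z = 9)) → ((5/2)*z ≤ 14 → tot + z ≥ -9)))) ∧ ((¬(z = 9)) → ((5/2)*z ≤ 14 → tot + z ≥ -9)))) ∧ ((¬(z = 9)) → ((5/2)*z ≤ 14 → tot + z ≥ -9))
  WP_4: (z = 9 → (2*z = -2 ∧ (z = 9 → (2*z = -2 ∧ (z = 9 → (2*z = -2 ∧ (z = 9 → (2*z = -2 ∧ (¬(z = 9)) ∧ ((5/2)*z ≤ 14 → tot + z ≥ -9))) ∧ ((¬(z = 9)) → ((5/2)*z ≤ 14 → tot + z ≥ -9)))) ∧ ((¬(z = 9)) → ((5/2)*z ≤ 14 → tot + z ≥ -9)))) ∧ ((¬(z = 9)) → ((5/2)*z ≤ 14 → tot + z ≥ -9)))) ∧ ((¬(z = 9)) → ((5/2)*z ≤ 14 → tot + z ≥ -9))
So before the loop: (z = 9 → (2*z = -2 ∧ (z = 9 → (2*z = -2 ∧ (z = 9 → (2*z = -2 ∧ (z = 9 → (2*z = -2 ∧ (¬(z = 9)) ∧ ((5/2)*z ≤ 14 → tot + z ≥ -9))) ∧ ((¬(z = 9)) → ((5/2)*z ≤ 14 → tot + z ≥ -9)))) ∧ ((¬(z = 9)) → ((5/2)*z ≤ 14 → tot + z ≥ -9)))) ∧ ((¬(z = 9)) → ((5/2)*z ≤ 14 → tot + z ≥ -9)))) ∧ ((¬(z = 9)) → ((5/2)*z ≤ 14 → tot + z ≥ -9))
Before z := 2*z: (2*z = 9 → (4*z = -2 ∧ (2*z = 9 → (4*z = -2 ∧ (2*z = 9 → (4*z = -2 ∧ (2*z = 9 → (4*z = -2 ∧ (¬(2*z = 9)) ∧ (5*z ≤ 14 → tot + 2*z ≥ -9))) ∧ ((¬(2*z = 9)) → (5*z ≤ 14 → tot + 2*z ≥ -9)))) ∧ ((¬(2*z = 9)) → (5*z ≤ 14 → tot + 2*z ≥ -9)))) ∧ ((¬(2*z = 9)) → (5*z ≤ 14 → tot + 2*z ≥ -9)))) ∧ ((¬(2*z = 9)) → (5*z ≤ 14 → tot + 2*z ≥ -9))
Before havoc tot: ∀tot_1. ((2*z = 9 → (4*z = -2 ∧ (2*z = 9 → (4*z = -2 ∧ (2*z = 9 → (4*z = -2 ∧ (2*z = 9 → (4*z = -2 ∧ (¬(2*z = 9)) ∧ (5*z ≤ 14 → tot_1 + 2*z ≥ -9))) ∧ ((¬(2*z = 9)) → (5*z ≤ 14 → tot_1 + 2*z ≥ -9)))) ∧ ((¬(2*z = 9)) → (5*z ≤ 14 → tot_1 + 2*z ≥ -9)))) ∧ ((¬(2*z = 9)) → (5*z ≤ 14 → tot_1 + 2*z ≥ -9)))) ∧ ((¬(2*z = 9)) → (5*z ≤ 14 → tot_1 + 2*z ≥ -9)))
Answer: WP = ∀tot_1. ((2*z = 9 → (4*z = -2 ∧ (2*z = 9 → (4*z = -2 ∧ (2*z = 9 → (4*z = -2 ∧ (2*z = 9 → (4*z = -2 ∧ (¬(2*z = 9)) ∧ (5*z ≤ 14 → tot_1 + 2*z ≥ -9))) ∧ ((¬(2*z = 9)) → (5*z ≤ 14 → tot_1 + 2*z ≥ -9)))) ∧ ((¬(2*z = 9)) → (5*z ≤ 14 → tot_1 + 2*z ≥ -9)))) ∧ ((¬(2*z = 9)) → (5*z ≤ 14 → tot_1 + 2*z ≥ -9)))) ∧ ((¬(2*z = 9)) → (5*z ≤ 14 → tot_1 + 2*z ≥ -9)))


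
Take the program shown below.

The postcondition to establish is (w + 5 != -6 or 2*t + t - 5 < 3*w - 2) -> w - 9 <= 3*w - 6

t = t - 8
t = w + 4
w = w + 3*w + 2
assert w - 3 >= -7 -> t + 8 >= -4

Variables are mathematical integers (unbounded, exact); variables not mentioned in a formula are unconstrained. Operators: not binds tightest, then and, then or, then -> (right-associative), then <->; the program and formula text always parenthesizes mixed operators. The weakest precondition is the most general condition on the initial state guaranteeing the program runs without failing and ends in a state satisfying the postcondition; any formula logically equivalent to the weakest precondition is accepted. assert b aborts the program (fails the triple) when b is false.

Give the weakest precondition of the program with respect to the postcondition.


Working backward. After the program, the postcondition (w + 5 != -6 or 2*t + t - 5 < 3*w - 2) -> w - 9 <= 3*w - 6 must hold; in canonical form it is (w != -11 or 3*t < 3*w + 3) -> 2*w >= -3.
Before assert w - 3 >= -7 -> t + 8 >= -4: (w >= -4 -> t >= -12) and ((w != -11 or 3*t < 3*w + 3) -> 2*w >= -3)
Before w := w + 3*w + 2: (4*w >= -6 -> t >= -12) and ((4*w != -13 or 3*t < 12*w + 9) -> 8*w >= -7)
Before t := w + 4: (4*w >= -6 -> w >= -16) and ((4*w != -13 or 9*w > 3) -> 8*w >= -7)
Before t := t - 8: (4*w >= -6 -> w >= -16) and ((4*w != -13 or 9*w > 3) -> 8*w >= -7)
Answer: WP = (4*w >= -6 -> w >= -16) and ((4*w != -13 or 9*w > 3) -> 8*w >= -7)


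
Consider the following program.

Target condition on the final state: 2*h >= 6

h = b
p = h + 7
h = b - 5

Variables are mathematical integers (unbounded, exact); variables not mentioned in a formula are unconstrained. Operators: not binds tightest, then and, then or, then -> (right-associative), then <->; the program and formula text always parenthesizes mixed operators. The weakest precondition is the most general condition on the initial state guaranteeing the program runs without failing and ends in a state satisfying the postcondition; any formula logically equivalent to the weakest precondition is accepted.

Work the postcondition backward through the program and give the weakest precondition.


Working backward. After the program, 2*h >= 6 must hold.
Before h := b - 5: 2*b >= 16
Before p := h + 7: 2*b >= 16
Before h := b: 2*b >= 16
Answer: WP = 2*b >= 16


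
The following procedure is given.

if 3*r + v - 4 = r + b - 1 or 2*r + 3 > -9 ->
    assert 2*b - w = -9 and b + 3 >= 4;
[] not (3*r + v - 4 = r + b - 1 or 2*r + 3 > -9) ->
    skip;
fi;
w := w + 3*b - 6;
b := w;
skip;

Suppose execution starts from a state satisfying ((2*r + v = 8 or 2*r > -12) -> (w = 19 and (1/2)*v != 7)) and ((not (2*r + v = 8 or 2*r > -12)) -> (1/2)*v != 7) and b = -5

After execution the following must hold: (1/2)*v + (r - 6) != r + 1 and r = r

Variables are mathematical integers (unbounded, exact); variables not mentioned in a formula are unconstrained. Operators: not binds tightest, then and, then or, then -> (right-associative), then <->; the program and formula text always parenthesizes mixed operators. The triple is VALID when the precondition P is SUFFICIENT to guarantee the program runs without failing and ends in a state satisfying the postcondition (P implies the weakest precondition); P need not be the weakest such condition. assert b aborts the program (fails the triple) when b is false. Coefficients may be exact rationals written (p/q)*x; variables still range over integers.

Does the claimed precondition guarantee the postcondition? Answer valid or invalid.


Working backward. After the program, the postcondition (1/2)*v + (r - 6) != r + 1 and r = r must hold; in canonical form it is (1/2)*v != 7.
Before skip: (1/2)*v != 7
Before b := w: (1/2)*v != 7
Before w := w + 3*b - 6: (1/2)*v != 7
Then branch requires 2*b = w - 9 and b >= 1 and (1/2)*v != 7; else branch requires (1/2)*v != 7.
Before the if: ((2*r + v = b + 3 or 2*r > -12) -> (2*b = w - 9 and b >= 1 and (1/2)*v != 7)) and ((not (2*r + v = b + 3 or 2*r > -12)) -> (1/2)*v != 7)
The weakest precondition is ((2*r + v = b + 3 or 2*r > -12) -> (2*b = w - 9 and b >= 1 and (1/2)*v != 7)) and ((not (2*r + v = b + 3 or 2*r > -12)) -> (1/2)*v != 7).
Check whether ((2*r + v = 8 or 2*r > -12) -> (w = 19 and (1/2)*v != 7)) and ((not (2*r + v = 8 or 2*r > -12)) -> (1/2)*v != 7) and b = -5 implies it.
Countermodel: at the initial state b = -5, r = -9, v = 16, w = 19, the precondition holds but the weakest precondition fails.
Answer: invalid


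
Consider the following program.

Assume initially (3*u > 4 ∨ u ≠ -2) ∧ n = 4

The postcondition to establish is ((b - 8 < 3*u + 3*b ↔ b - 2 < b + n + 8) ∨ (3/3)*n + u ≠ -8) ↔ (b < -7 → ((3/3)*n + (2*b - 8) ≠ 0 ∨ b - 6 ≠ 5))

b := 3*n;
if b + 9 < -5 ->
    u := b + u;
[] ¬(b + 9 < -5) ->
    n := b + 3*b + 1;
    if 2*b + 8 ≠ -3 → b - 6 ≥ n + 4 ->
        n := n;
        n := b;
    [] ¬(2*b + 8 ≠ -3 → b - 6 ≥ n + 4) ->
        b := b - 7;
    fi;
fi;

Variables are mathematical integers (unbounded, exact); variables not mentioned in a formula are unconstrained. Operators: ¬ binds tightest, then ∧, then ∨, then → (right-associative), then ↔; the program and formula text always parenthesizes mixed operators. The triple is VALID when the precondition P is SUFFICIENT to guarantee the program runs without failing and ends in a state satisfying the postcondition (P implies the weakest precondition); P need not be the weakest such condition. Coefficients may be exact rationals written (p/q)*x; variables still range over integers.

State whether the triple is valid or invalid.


Working backward. After the program, the postcondition ((b - 8 < 3*u + 3*b ↔ b - 2 < b + n + 8) ∨ (3/3)*n + u ≠ -8) ↔ (b < -7 → ((3/3)*n + (2*b - 8) ≠ 0 ∨ b - 6 ≠ 5)) must hold; in canonical form it is ((2*b + 3*u > -8 ↔ n > -10) ∨ n + u ≠ -8) ↔ (b < -7 → (2*b + n ≠ 8 ∨ b ≠ 11)).
Then branch requires ((5*b + 3*u > -8 ↔ n > -10) ∨ b + n + u ≠ -8) ↔ (b < -7 → (2*b + n ≠ 8 ∨ b ≠ 11)); else branch requires ((2*b ≠ -11 → 3*b ≤ -11) → (((2*b + 3*u > -8 ↔ b > -10) ∨ b + u ≠ -8) ↔ (b < -7 → (3*b ≠ 8 ∨ b ≠ 11)))) ∧ ((¬(2*b ≠ -11 → 3*b ≤ -11)) → (((2*b + 3*u > 6 ↔ 4*b > -11) ∨ 4*b + u ≠ -9) ↔ (b < 0 → (6*b ≠ 21 ∨ b ≠ 18)))).
Before the if: (b < -14 → (((5*b + 3*u > -8 ↔ n > -10) ∨ b + n + u ≠ -8) ↔ (b < -7 → (2*b + n ≠ 8 ∨ b ≠ 11)))) ∧ ((¬(b < -14)) → (((2*b ≠ -11 → 3*b ≤ -11) → (((2*b + 3*u > -8 ↔ b > -10) ∨ b + u ≠ -8) ↔ (b < -7 → (3*b ≠ 8 ∨ b ≠ 11)))) ∧ ((¬(2*b ≠ -11 → 3*b ≤ -11)) → (((2*b + 3*u > 6 ↔ 4*b > -11) ∨ 4*b + u ≠ -9) ↔ (b < 0 → (6*b ≠ 21 ∨ b ≠ 18))))))
Before b := 3*n: (3*n < -14 → (((15*n + 3*u > -8 ↔ n > -10) ∨ 4*n + u ≠ -8) ↔ (3*n < -7 → (7*n ≠ 8 ∨ 3*n ≠ 11)))) ∧ ((¬(3*n < -14)) → (((6*n ≠ -11 → 9*n ≤ -11) → (((6*n + 3*u > -8 ↔ 3*n > -10) ∨ 3*n + u ≠ -8) ↔ (3*n < -7 → (9*n ≠ 8 ∨ 3*n ≠ 11)))) ∧ ((¬(6*n ≠ -11 → 9*n ≤ -11)) → (((6*n + 3*u > 6 ↔ 12*n > -11) ∨ 12*n + u ≠ -9) ↔ (3*n < 0 → (18*n ≠ 21 ∨ 3*n ≠ 18))))))
The weakest precondition is (3*n < -14 → (((15*n + 3*u > -8 ↔ n > -10) ∨ 4*n + u ≠ -8) ↔ (3*n < -7 → (7*n ≠ 8 ∨ 3*n ≠ 11)))) ∧ ((¬(3*n < -14)) → (((6*n ≠ -11 → 9*n ≤ -11) → (((6*n + 3*u > -8 ↔ 3*n > -10) ∨ 3*n + u ≠ -8) ↔ (3*n < -7 → (9*n ≠ 8 ∨ 3*n ≠ 11)))) ∧ ((¬(6*n ≠ -11 → 9*n ≤ -11)) → (((6*n + 3*u > 6 ↔ 12*n > -11) ∨ 12*n + u ≠ -9) ↔ (3*n < 0 → (18*n ≠ 21 ∨ 3*n ≠ 18)))))).
Check whether (3*u > 4 ∨ u ≠ -2) ∧ n = 4 implies it.
Countermodel: at the initial state n = 4, u = -57, the precondition holds but the weakest precondition fails.
Answer: invalid


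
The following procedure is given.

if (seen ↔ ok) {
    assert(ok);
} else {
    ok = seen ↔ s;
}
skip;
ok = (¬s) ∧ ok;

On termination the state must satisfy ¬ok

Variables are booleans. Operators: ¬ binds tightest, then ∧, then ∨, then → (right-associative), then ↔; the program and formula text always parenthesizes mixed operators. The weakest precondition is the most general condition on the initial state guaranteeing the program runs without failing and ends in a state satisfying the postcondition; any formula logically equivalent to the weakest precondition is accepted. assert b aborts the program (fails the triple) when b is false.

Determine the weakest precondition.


Working backward. After the program, ¬ok must hold.
Before ok := (¬s) ∧ ok: ¬((¬s) ∧ ok)
Before skip: ¬((¬s) ∧ ok)
Then branch requires ok ∧ (¬((¬s) ∧ ok)); else branch requires ¬((¬s) ∧ (seen ↔ s)).
Before the if: ((seen ↔ ok) → (ok ∧ (¬((¬s) ∧ ok)))) ∧ ((¬(seen ↔ ok)) → (¬((¬s) ∧ (seen ↔ s))))
Answer: WP = ((seen ↔ ok) → (ok ∧ (¬((¬s) ∧ ok)))) ∧ ((¬(seen ↔ ok)) → (¬((¬s) ∧ (seen ↔ s))))


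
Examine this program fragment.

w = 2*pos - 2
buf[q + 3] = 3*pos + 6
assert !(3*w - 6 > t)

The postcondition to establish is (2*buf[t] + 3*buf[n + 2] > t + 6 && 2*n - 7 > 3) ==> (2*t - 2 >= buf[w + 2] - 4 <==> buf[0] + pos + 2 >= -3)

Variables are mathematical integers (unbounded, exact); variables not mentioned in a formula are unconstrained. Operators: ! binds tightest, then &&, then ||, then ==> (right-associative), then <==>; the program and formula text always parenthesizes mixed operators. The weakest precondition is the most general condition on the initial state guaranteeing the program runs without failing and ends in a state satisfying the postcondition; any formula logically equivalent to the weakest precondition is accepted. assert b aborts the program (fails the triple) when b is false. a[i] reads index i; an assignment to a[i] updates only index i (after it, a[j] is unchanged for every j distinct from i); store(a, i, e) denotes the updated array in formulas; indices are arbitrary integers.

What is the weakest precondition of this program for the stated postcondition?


Working backward. After the program, the postcondition (2*buf[t] + 3*buf[n + 2] > t + 6 && 2*n - 7 > 3) ==> (2*t - 2 >= buf[w + 2] - 4 <==> buf[0] + pos + 2 >= -3) must hold; in canonical form it is (3*buf[n + 2] + 2*buf[t] > t + 6 && 2*n > 10) ==> (2*t >= buf[w + 2] - 2 <==> buf[0] + pos >= -5).
Before assert !(3*w - 6 > t): (!(3*w > t + 6)) && ((3*buf[n + 2] + 2*buf[t] > t + 6 && 2*n > 10) ==> (2*t >= buf[w + 2] - 2 <==> buf[0] + pos >= -5))
Before buf[q + 3] := 3*pos + 6: (!(3*w > t + 6)) && ((3*store(buf, q + 3, 3*pos + 6)[n + 2] + 2*store(buf, q + 3, 3*pos + 6)[t] > t + 6 && 2*n > 10) ==> (2*t >= store(buf, q + 3, 3*pos + 6)[w + 2] - 2 <==> store(buf, q + 3, 3*pos + 6)[0] + pos >= -5))
Before w := 2*pos - 2: (!(6*pos > t + 12)) && ((3*store(buf, q + 3, 3*pos + 6)[n + 2] + 2*store(buf, q + 3, 3*pos + 6)[t] > t + 6 && 2*n > 10) ==> (2*t >= store(buf, q + 3, 3*pos + 6)[2*pos] - 2 <==> store(buf, q + 3, 3*pos + 6)[0] + pos >= -5))
Answer: WP = (!(6*pos > t + 12)) && ((3*store(buf, q + 3, 3*pos + 6)[n + 2] + 2*store(buf, q + 3, 3*pos + 6)[t] > t + 6 && 2*n > 10) ==> (2*t >= store(buf, q + 3, 3*pos + 6)[2*pos] - 2 <==> store(buf, q + 3, 3*pos + 6)[0] + pos >= -5))


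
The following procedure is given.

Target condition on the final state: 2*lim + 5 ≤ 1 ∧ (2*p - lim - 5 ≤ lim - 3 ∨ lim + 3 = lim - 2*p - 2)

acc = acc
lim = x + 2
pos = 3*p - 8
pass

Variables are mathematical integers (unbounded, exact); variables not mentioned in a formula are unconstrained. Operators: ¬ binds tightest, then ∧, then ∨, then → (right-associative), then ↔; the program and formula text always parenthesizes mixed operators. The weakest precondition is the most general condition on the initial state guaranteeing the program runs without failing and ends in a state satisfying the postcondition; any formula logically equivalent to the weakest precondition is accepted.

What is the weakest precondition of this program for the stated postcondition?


Working backward. After the program, the postcondition 2*lim + 5 ≤ 1 ∧ (2*p - lim - 5 ≤ lim - 3 ∨ lim + 3 = lim - 2*p - 2) must hold; in canonical form it is 2*lim ≤ -4 ∧ (2*p ≤ 2*lim + 2 ∨ 2*p = -5).
Before skip: 2*lim ≤ -4 ∧ (2*p ≤ 2*lim + 2 ∨ 2*p = -5)
Before pos := 3*p - 8: 2*lim ≤ -4 ∧ (2*p ≤ 2*lim + 2 ∨ 2*p = -5)
Before lim := x + 2: 2*x ≤ -8 ∧ (2*p ≤ 2*x + 6 ∨ 2*p = -5)
Before acc := acc: 2*x ≤ -8 ∧ (2*p ≤ 2*x + 6 ∨ 2*p = -5)
Answer: WP = 2*x ≤ -8 ∧ (2*p ≤ 2*x + 6 ∨ 2*p = -5)


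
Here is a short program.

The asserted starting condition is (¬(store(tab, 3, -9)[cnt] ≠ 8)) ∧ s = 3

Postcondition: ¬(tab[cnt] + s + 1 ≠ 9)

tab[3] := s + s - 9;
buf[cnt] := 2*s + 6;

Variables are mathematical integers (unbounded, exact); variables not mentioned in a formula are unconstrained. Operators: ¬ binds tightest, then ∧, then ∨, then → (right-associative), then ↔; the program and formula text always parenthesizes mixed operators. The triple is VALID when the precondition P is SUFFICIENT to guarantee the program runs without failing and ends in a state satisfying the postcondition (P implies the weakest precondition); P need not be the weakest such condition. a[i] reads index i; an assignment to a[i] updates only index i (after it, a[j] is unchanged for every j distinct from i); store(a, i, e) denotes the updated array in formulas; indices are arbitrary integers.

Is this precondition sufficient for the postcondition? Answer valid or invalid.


Working backward. After the program, the postcondition ¬(tab[cnt] + s + 1 ≠ 9) must hold; in canonical form it is ¬(tab[cnt] + s ≠ 8).
Before buf[cnt] := 2*s + 6: ¬(tab[cnt] + s ≠ 8)
Before tab[3] := s + s - 9: ¬(store(tab, 3, 2*s - 9)[cnt] + s ≠ 8)
The weakest precondition is ¬(store(tab, 3, 2*s - 9)[cnt] + s ≠ 8).
Check whether (¬(store(tab, 3, -9)[cnt] ≠ 8)) ∧ s = 3 implies it.
Countermodel: at the initial state cnt = 4, s = 3, tab = {[3] = 2, [4] = 8, elsewhere 2}, the precondition holds but the weakest precondition fails.
Answer: invalid


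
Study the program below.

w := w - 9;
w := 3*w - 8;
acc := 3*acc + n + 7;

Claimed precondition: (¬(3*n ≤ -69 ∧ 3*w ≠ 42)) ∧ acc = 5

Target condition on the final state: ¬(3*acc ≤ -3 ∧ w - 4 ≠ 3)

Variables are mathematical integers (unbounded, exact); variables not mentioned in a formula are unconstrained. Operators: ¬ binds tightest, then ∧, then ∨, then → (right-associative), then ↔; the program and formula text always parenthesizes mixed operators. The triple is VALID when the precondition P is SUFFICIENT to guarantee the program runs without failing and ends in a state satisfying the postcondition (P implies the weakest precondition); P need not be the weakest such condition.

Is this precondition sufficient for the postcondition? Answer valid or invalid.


Working backward. After the program, the postcondition ¬(3*acc ≤ -3 ∧ w - 4 ≠ 3) must hold; in canonical form it is ¬(3*acc ≤ -3 ∧ w ≠ 7).
Before acc := 3*acc + n + 7: ¬(9*acc + 3*n ≤ -24 ∧ w ≠ 7)
Before w := 3*w - 8: ¬(9*acc + 3*n ≤ -24 ∧ 3*w ≠ 15)
Before w := w - 9: ¬(9*acc + 3*n ≤ -24 ∧ 3*w ≠ 42)
The weakest precondition is ¬(9*acc + 3*n ≤ -24 ∧ 3*w ≠ 42).
Check whether (¬(3*n ≤ -69 ∧ 3*w ≠ 42)) ∧ acc = 5 implies it.
Every state satisfying the precondition satisfies the weakest precondition: the implication holds.
Answer: valid


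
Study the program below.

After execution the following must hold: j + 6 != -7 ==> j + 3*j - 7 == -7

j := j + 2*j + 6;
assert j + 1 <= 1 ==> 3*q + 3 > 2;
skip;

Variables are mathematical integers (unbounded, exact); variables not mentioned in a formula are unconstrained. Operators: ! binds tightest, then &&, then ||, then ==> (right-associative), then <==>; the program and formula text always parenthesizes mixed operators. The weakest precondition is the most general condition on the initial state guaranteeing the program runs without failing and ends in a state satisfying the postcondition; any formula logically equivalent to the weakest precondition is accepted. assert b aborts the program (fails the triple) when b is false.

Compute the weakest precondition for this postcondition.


Working backward. After the program, the postcondition j + 6 != -7 ==> j + 3*j - 7 == -7 must hold; in canonical form it is j != -13 ==> 4*j == 0.
Before skip: j != -13 ==> 4*j == 0
Before assert j + 1 <= 1 ==> 3*q + 3 > 2: (j <= 0 ==> 3*q > -1) && (j != -13 ==> 4*j == 0)
Before j := j + 2*j + 6: (3*j <= -6 ==> 3*q > -1) && (3*j != -19 ==> 12*j == -24)
Answer: WP = (3*j <= -6 ==> 3*q > -1) && (3*j != -19 ==> 12*j == -24)


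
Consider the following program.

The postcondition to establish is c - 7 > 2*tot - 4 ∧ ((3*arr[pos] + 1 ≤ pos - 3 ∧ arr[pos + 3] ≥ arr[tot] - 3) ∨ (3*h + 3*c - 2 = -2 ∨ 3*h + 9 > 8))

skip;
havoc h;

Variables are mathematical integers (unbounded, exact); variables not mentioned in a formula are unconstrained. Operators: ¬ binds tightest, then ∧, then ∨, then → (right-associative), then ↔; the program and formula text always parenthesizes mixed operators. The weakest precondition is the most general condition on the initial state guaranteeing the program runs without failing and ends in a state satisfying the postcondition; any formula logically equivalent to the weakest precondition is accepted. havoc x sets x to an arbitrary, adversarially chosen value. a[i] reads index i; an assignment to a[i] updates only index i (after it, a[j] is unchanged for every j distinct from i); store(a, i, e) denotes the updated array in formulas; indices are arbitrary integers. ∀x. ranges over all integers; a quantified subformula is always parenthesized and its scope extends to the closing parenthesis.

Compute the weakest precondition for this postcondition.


Working backward. After the program, the postcondition c - 7 > 2*tot - 4 ∧ ((3*arr[pos] + 1 ≤ pos - 3 ∧ arr[pos + 3] ≥ arr[tot] - 3) ∨ (3*h + 3*c - 2 = -2 ∨ 3*h + 9 > 8)) must hold; in canonical form it is c > 2*tot + 3 ∧ ((3*arr[pos] ≤ pos - 4 ∧ arr[pos + 3] ≥ arr[tot] - 3) ∨ 3*c + 3*h = 0 ∨ 3*h > -1).
Before havoc h: ∀h_1. (c > 2*tot + 3 ∧ ((3*arr[pos] ≤ pos - 4 ∧ arr[pos + 3] ≥ arr[tot] - 3) ∨ 3*c + 3*h_1 = 0 ∨ 3*h_1 > -1))
Before skip: ∀h_1. (c > 2*tot + 3 ∧ ((3*arr[pos] ≤ pos - 4 ∧ arr[pos + 3] ≥ arr[tot] - 3) ∨ 3*c + 3*h_1 = 0 ∨ 3*h_1 > -1))
Answer: WP = ∀h_1. (c > 2*tot + 3 ∧ ((3*arr[pos] ≤ pos - 4 ∧ arr[pos + 3] ≥ arr[tot] - 3) ∨ 3*c + 3*h_1 = 0 ∨ 3*h_1 > -1))


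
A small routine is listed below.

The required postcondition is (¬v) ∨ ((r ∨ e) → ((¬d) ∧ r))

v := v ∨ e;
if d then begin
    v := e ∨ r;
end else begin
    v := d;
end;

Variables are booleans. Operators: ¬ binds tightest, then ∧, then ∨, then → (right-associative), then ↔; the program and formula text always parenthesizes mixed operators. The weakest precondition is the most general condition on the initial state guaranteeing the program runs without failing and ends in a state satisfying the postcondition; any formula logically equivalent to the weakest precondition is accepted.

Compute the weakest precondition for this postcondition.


Working backward. After the program, (¬v) ∨ ((r ∨ e) → ((¬d) ∧ r)) must hold.
Then branch requires (¬(e ∨ r)) ∨ ((r ∨ e) → ((¬d) ∧ r)); else branch requires (¬d) ∨ ((r ∨ e) → ((¬d) ∧ r)).
Before the if: (d → ((¬(e ∨ r)) ∨ ((r ∨ e) → ((¬d) ∧ r)))) ∧ ((¬d) → ((¬d) ∨ ((r ∨ e) → ((¬d) ∧ r))))
Before v := v ∨ e: (d → ((¬(e ∨ r)) ∨ ((r ∨ e) → ((¬d) ∧ r)))) ∧ ((¬d) → ((¬d) ∨ ((r ∨ e) → ((¬d) ∧ r))))
Answer: WP = (d → ((¬(e ∨ r)) ∨ ((r ∨ e) → ((¬d) ∧ r)))) ∧ ((¬d) → ((¬d) ∨ ((r ∨ e) → ((¬d) ∧ r))))


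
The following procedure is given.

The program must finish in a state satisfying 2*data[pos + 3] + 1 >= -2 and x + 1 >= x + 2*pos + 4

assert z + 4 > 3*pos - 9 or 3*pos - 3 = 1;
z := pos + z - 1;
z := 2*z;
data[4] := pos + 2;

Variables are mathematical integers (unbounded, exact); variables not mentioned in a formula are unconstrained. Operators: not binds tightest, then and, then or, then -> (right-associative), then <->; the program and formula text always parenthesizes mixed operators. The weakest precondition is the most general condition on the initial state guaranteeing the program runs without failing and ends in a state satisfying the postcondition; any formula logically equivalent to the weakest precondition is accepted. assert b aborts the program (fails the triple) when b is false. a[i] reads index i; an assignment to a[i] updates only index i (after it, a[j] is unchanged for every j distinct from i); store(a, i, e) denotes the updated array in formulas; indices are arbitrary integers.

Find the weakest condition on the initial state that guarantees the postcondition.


Working backward. After the program, the postcondition 2*data[pos + 3] + 1 >= -2 and x + 1 >= x + 2*pos + 4 must hold; in canonical form it is 2*data[pos + 3] >= -3 and 2*pos <= -3.
Before data[4] := pos + 2: 2*store(data, 4, pos + 2)[pos + 3] >= -3 and 2*pos <= -3
Before z := 2*z: 2*store(data, 4, pos + 2)[pos + 3] >= -3 and 2*pos <= -3
Before z := pos + z - 1: 2*store(data, 4, pos + 2)[pos + 3] >= -3 and 2*pos <= -3
Before assert z + 4 > 3*pos - 9 or 3*pos - 3 = 1: (z > 3*pos - 13 or 3*pos = 4) and 2*store(data, 4, pos + 2)[pos + 3] >= -3 and 2*pos <= -3
Answer: WP = (z > 3*pos - 13 or 3*pos = 4) and 2*store(data, 4, pos + 2)[pos + 3] >= -3 and 2*pos <= -3


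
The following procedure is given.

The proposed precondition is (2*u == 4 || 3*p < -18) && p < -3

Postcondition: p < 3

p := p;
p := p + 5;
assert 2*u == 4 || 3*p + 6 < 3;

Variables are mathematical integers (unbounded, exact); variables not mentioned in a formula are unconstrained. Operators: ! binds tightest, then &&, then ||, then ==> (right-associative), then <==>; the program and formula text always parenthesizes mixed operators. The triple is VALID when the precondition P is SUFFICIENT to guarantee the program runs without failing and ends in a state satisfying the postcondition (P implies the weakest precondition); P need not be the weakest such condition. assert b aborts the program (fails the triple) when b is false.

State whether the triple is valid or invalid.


Working backward. After the program, p < 3 must hold.
Before assert 2*u == 4 || 3*p + 6 < 3: (2*u == 4 || 3*p < -3) && p < 3
Before p := p + 5: (2*u == 4 || 3*p < -18) && p < -2
Before p := p: (2*u == 4 || 3*p < -18) && p < -2
The weakest precondition is (2*u == 4 || 3*p < -18) && p < -2.
Check whether (2*u == 4 || 3*p < -18) && p < -3 implies it.
Every state satisfying the precondition satisfies the weakest precondition: the implication holds.
Answer: valid


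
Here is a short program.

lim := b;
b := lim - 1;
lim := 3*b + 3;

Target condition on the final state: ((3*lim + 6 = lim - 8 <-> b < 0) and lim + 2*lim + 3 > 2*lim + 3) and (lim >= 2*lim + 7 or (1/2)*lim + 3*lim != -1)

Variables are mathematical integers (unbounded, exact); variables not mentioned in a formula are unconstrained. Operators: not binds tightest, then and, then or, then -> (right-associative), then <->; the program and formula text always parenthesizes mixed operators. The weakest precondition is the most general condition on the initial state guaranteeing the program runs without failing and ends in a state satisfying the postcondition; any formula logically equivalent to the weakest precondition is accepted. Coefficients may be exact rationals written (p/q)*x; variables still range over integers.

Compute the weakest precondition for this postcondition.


Working backward. After the program, the postcondition ((3*lim + 6 = lim - 8 <-> b < 0) and lim + 2*lim + 3 > 2*lim + 3) and (lim >= 2*lim + 7 or (1/2)*lim + 3*lim != -1) must hold; in canonical form it is (2*lim = -14 <-> b < 0) and lim > 0 and (lim <= -7 or (7/2)*lim != -1).
Before lim := 3*b + 3: (6*b = -20 <-> b < 0) and 3*b > -3 and (3*b <= -10 or (21/2)*b != -23/2)
Before b := lim - 1: (6*lim = -14 <-> lim < 1) and 3*lim > 0 and (3*lim <= -7 or (21/2)*lim != -1)
Before lim := b: (6*b = -14 <-> b < 1) and 3*b > 0 and (3*b <= -7 or (21/2)*b != -1)
Answer: WP = (6*b = -14 <-> b < 1) and 3*b > 0 and (3*b <= -7 or (21/2)*b != -1)
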